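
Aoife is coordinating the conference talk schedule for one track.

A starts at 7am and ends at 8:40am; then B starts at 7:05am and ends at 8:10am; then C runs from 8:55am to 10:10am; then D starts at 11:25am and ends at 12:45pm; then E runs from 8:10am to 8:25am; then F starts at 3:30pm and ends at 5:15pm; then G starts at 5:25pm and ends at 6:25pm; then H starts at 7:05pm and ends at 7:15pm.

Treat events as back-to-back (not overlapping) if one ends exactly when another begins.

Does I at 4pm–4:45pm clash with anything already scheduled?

Yes — it overlaps F

A: ends 8:40am at or before I starts 4pm → clear.
B: ends 8:10am at or before I starts 4pm → clear.
E: ends 8:25am at or before I starts 4pm → clear.
C: ends 10:10am at or before I starts 4pm → clear.
D: ends 12:45pm at or before I starts 4pm → clear.
F: starts 3:30pm before I ends 4:45pm, and ends 5:15pm after I starts 4pm → overlap.
G: starts 5:25pm at or after I ends 4:45pm → clear.
H: starts 7:05pm at or after I ends 4:45pm → clear.
I overlaps F.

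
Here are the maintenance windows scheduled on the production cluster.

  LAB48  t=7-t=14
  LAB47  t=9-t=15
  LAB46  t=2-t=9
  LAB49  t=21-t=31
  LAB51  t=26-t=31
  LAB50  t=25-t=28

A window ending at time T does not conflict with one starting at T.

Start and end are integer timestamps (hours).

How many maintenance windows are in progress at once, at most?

Sweep the timeline, counting +1 at each start and −1 at each end (ends before starts at a tie):
t=2 start LAB46 → 1
t=7 start LAB48 → 2
t=9 end LAB46 → 1
t=9 start LAB47 → 2
t=14 end LAB48 → 1
t=15 end LAB47 → 0
t=21 start LAB49 → 1
t=25 start LAB50 → 2
t=26 start LAB51 → 3
t=28 end LAB50 → 2
t=31 end LAB49 → 1
t=31 end LAB51 → 0
Peak is 3, at t=26 (LAB49, LAB50, LAB51).

3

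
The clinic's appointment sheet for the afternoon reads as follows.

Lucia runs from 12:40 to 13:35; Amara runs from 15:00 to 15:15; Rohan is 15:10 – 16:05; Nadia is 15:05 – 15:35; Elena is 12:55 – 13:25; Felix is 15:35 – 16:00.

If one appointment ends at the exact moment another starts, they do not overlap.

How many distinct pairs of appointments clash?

Sorted by start: Lucia, Elena, Amara, Nadia, Rohan, Felix.
Elena starts before Lucia ends → Lucia and Elena overlap.
Amara starts after Lucia ends; Lucia is clear from here.
Amara starts after Elena ends; Elena is clear from here.
Nadia starts before Amara ends → Amara and Nadia overlap.
Rohan starts before Amara ends → Amara and Rohan overlap.
Felix starts after Amara ends.
Rohan starts before Nadia ends → Nadia and Rohan overlap.
Felix starts exactly when Nadia ends (back-to-back, no overlap).
Felix starts before Rohan ends → Rohan and Felix overlap.
Overlapping pairs: Amara & Nadia, Amara & Rohan, Elena & Lucia, Felix & Rohan, Nadia & Rohan — 5 in total.

5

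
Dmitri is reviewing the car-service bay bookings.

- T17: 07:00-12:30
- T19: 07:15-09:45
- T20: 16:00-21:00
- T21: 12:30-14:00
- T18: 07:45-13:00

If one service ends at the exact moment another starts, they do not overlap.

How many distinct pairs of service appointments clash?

4

Sorted by start: T17, T19, T18, T21, T20.
T19 starts before T17 ends → T17 and T19 overlap.
T18 starts before T17 ends → T17 and T18 overlap.
T21 starts exactly when T17 ends (back-to-back, no overlap) — done with T17.
T18 starts before T19 ends → T19 and T18 overlap.
T21 starts after T19 ends — done with T19.
T21 starts before T18 ends → T18 and T21 overlap.
T20 starts after T18 ends.
T20 starts after T21 ends.
Overlapping pairs: T17 & T18, T17 & T19, T18 & T19, T18 & T21 — 4 in total.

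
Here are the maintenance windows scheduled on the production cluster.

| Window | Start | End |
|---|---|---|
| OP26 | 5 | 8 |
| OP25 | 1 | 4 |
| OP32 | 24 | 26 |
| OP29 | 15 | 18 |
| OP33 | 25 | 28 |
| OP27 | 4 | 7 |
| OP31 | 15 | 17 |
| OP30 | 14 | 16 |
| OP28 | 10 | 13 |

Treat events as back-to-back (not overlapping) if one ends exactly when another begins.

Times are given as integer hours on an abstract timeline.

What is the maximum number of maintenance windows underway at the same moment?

3

Sort all start/end points and keep a running count:
1 start OP25 → 1
4 end OP25 → 0
4 start OP27 → 1
5 start OP26 → 2
7 end OP27 → 1
8 end OP26 → 0
10 start OP28 → 1
13 end OP28 → 0
14 start OP30 → 1
15 start OP29 → 2
15 start OP31 → 3
16 end OP30 → 2
17 end OP31 → 1
18 end OP29 → 0
24 start OP32 → 1
25 start OP33 → 2
26 end OP32 → 1
28 end OP33 → 0
Peak is 3, at 15 (OP29, OP30, OP31).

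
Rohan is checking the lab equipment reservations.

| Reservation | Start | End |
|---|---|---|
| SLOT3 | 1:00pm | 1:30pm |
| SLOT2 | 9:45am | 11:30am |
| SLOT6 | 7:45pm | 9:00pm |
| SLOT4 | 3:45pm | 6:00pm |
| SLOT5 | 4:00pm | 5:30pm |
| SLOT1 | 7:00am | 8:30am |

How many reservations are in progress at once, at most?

2

Walk through starts and ends in time order (an end at T is processed before a start at T):
7:00am start SLOT1 → 1
8:30am end SLOT1 → 0
9:45am start SLOT2 → 1
11:30am end SLOT2 → 0
1:00pm start SLOT3 → 1
1:30pm end SLOT3 → 0
3:45pm start SLOT4 → 1
4:00pm start SLOT5 → 2
5:30pm end SLOT5 → 1
6:00pm end SLOT4 → 0
7:45pm start SLOT6 → 1
9:00pm end SLOT6 → 0
Peak is 2, at 4:00pm (SLOT4, SLOT5).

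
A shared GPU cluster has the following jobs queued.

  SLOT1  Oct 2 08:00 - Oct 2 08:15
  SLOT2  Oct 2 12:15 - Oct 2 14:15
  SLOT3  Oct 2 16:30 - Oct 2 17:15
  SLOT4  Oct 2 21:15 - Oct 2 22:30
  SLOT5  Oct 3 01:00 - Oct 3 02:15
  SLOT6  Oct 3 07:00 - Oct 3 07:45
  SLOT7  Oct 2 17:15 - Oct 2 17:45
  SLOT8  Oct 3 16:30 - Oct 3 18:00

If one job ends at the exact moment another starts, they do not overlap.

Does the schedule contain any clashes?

Sorted by start: SLOT1, SLOT2, SLOT3, SLOT7, SLOT4, SLOT5, SLOT6, SLOT8.
SLOT2 starts after SLOT1 ends, so SLOT1 has no further overlaps.
SLOT3 starts after SLOT2 ends, so SLOT2 has no further overlaps.
SLOT7 starts exactly when SLOT3 ends (back-to-back, no overlap), so SLOT3 has no further overlaps.
SLOT4 starts after SLOT7 ends, so SLOT7 has no further overlaps.
SLOT5 starts after SLOT4 ends, so SLOT4 has no further overlaps.
SLOT6 starts after SLOT5 ends, so SLOT5 has no further overlaps.
SLOT8 starts after SLOT6 ends.
Every pair is clear; the schedule has no overlaps.

No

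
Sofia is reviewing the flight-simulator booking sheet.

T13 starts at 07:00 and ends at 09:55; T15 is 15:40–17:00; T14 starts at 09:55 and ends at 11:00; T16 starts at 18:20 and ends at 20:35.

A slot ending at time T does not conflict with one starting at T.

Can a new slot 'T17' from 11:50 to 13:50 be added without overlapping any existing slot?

Yes — the slot is free

T13: ends 09:55 at or before T17 starts 11:50 → clear.
T14: ends 11:00 at or before T17 starts 11:50 → clear.
T15: starts 15:40 at or after T17 ends 13:50 → clear.
T16: starts 18:20 at or after T17 ends 13:50 → clear.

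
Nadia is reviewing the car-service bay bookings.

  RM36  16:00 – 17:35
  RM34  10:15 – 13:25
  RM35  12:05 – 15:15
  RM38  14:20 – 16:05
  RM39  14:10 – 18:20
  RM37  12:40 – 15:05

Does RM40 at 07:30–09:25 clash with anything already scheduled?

No — it doesn't clash with anything

RM34: starts 10:15 at or after RM40 ends 09:25 → clear.
RM35: starts 12:05 at or after RM40 ends 09:25 → clear.
RM37: starts 12:40 at or after RM40 ends 09:25 → clear.
RM39: starts 14:10 at or after RM40 ends 09:25 → clear.
RM38: starts 14:20 at or after RM40 ends 09:25 → clear.
RM36: starts 16:00 at or after RM40 ends 09:25 → clear.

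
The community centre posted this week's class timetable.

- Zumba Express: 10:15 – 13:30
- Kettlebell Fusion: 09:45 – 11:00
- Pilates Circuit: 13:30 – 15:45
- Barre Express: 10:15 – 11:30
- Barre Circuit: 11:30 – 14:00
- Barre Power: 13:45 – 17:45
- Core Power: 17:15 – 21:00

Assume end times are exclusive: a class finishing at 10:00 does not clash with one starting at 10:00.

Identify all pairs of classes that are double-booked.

Barre Circuit & Barre Power, Barre Circuit & Pilates Circuit, Barre Circuit & Zumba Express, Barre Express & Kettlebell Fusion, Barre Express & Zumba Express, Barre Power & Core Power, Barre Power & Pilates Circuit, Kettlebell Fusion & Zumba Express

Sorted by start: Kettlebell Fusion, Zumba Express, Barre Express, Barre Circuit, Pilates Circuit, Barre Power, Core Power.
Zumba Express starts before Kettlebell Fusion ends → Kettlebell Fusion and Zumba Express overlap.
Barre Express starts before Kettlebell Fusion ends → Kettlebell Fusion and Barre Express overlap.
Barre Circuit starts after Kettlebell Fusion ends, so nothing later overlaps Kettlebell Fusion either.
Barre Express starts before Zumba Express ends → Zumba Express and Barre Express overlap.
Barre Circuit starts before Zumba Express ends → Zumba Express and Barre Circuit overlap.
Pilates Circuit starts exactly when Zumba Express ends (back-to-back, no overlap), so nothing later overlaps Zumba Express either.
Barre Circuit starts exactly when Barre Express ends (back-to-back, no overlap), so nothing later overlaps Barre Express either.
Pilates Circuit starts before Barre Circuit ends → Barre Circuit and Pilates Circuit overlap.
Barre Power starts before Barre Circuit ends → Barre Circuit and Barre Power overlap.
Core Power starts after Barre Circuit ends.
Barre Power starts before Pilates Circuit ends → Pilates Circuit and Barre Power overlap.
Core Power starts after Pilates Circuit ends.
Core Power starts before Barre Power ends → Barre Power and Core Power overlap.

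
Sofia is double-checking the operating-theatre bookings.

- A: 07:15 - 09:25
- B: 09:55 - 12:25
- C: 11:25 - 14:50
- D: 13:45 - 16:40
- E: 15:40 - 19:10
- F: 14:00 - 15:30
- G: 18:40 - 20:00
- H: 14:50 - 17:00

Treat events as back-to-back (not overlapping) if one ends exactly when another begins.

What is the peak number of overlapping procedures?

3

Sort all start/end points and keep a running count:
07:15 start A → 1
09:25 end A → 0
09:55 start B → 1
11:25 start C → 2
12:25 end B → 1
13:45 start D → 2
14:00 start F → 3
14:50 end C → 2
14:50 start H → 3
15:30 end F → 2
15:40 start E → 3
16:40 end D → 2
17:00 end H → 1
18:40 start G → 2
19:10 end E → 1
20:00 end G → 0
Peak is 3, at 14:00 (C, D, F).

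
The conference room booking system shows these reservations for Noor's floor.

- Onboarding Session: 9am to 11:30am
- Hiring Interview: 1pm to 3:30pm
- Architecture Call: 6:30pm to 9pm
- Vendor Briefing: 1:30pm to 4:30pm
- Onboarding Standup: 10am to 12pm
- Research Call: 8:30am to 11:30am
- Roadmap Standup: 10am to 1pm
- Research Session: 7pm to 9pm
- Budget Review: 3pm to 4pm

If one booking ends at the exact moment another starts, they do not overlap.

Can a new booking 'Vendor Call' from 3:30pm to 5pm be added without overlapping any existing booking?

Research Call: ends 11:30am at or before Vendor Call starts 3:30pm → clear.
Onboarding Session: ends 11:30am at or before Vendor Call starts 3:30pm → clear.
Roadmap Standup: ends 1pm at or before Vendor Call starts 3:30pm → clear.
Onboarding Standup: ends 12pm at or before Vendor Call starts 3:30pm → clear.
Hiring Interview: ends 3:30pm at or before Vendor Call starts 3:30pm → clear.
Vendor Briefing: starts 1:30pm before Vendor Call ends 5pm, and ends 4:30pm after Vendor Call starts 3:30pm → overlap.
Budget Review: starts 3pm before Vendor Call ends 5pm, and ends 4pm after Vendor Call starts 3:30pm → overlap.
Architecture Call: starts 6:30pm at or after Vendor Call ends 5pm → clear.
Research Session: starts 7pm at or after Vendor Call ends 5pm → clear.
Vendor Call overlaps Budget Review, Vendor Briefing.

No — it overlaps Budget Review, Vendor Briefing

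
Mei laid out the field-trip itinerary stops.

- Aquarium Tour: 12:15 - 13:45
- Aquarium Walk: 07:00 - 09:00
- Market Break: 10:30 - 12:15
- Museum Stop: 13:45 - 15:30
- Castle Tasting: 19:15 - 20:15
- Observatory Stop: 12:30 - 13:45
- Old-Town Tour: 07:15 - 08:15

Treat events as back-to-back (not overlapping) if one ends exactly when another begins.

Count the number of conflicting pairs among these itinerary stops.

Sorted by start: Aquarium Walk, Old-Town Tour, Market Break, Aquarium Tour, Observatory Stop, Museum Stop, Castle Tasting.
Old-Town Tour starts before Aquarium Walk ends → Aquarium Walk and Old-Town Tour overlap.
Market Break starts after Aquarium Walk ends, so Aquarium Walk has no further overlaps.
Market Break starts after Old-Town Tour ends, so Old-Town Tour has no further overlaps.
Aquarium Tour starts exactly when Market Break ends (back-to-back, no overlap), so Market Break has no further overlaps.
Observatory Stop starts before Aquarium Tour ends → Aquarium Tour and Observatory Stop overlap.
Museum Stop starts exactly when Aquarium Tour ends (back-to-back, no overlap), so Aquarium Tour has no further overlaps.
Museum Stop starts exactly when Observatory Stop ends (back-to-back, no overlap), so Observatory Stop has no further overlaps.
Castle Tasting starts after Museum Stop ends.
Overlapping pairs: Aquarium Tour & Observatory Stop, Aquarium Walk & Old-Town Tour — 2 in total.

2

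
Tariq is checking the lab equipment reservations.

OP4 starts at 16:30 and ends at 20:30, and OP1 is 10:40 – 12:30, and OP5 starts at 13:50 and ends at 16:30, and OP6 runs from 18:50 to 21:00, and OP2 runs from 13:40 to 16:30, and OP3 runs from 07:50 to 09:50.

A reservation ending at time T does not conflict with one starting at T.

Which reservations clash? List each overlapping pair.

OP2 & OP5, OP4 & OP6

Sorted by start: OP3, OP1, OP2, OP5, OP4, OP6.
OP1 starts after OP3 ends — done with OP3.
OP2 starts after OP1 ends — done with OP1.
OP5 starts before OP2 ends → OP2 and OP5 overlap.
OP4 starts exactly when OP2 ends (back-to-back, no overlap) — done with OP2.
OP4 starts exactly when OP5 ends (back-to-back, no overlap) — done with OP5.
OP6 starts before OP4 ends → OP4 and OP6 overlap.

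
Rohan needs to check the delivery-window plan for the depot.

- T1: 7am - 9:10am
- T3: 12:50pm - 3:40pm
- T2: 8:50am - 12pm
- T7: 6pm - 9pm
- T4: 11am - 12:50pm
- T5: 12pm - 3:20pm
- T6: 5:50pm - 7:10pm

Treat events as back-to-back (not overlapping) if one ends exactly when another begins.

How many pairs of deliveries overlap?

Sorted by start: T1, T2, T4, T5, T3, T6, T7.
T2 starts before T1 ends → T1 and T2 overlap.
T4 starts after T1 ends — done with T1.
T4 starts before T2 ends → T2 and T4 overlap.
T5 starts exactly when T2 ends (back-to-back, no overlap) — done with T2.
T5 starts before T4 ends → T4 and T5 overlap.
T3 starts exactly when T4 ends (back-to-back, no overlap) — done with T4.
T3 starts before T5 ends → T5 and T3 overlap.
T6 starts after T5 ends — done with T5.
T6 starts after T3 ends — done with T3.
T7 starts before T6 ends → T6 and T7 overlap.
Overlapping pairs: T1 & T2, T2 & T4, T3 & T5, T4 & T5, T6 & T7 — 5 in total.

5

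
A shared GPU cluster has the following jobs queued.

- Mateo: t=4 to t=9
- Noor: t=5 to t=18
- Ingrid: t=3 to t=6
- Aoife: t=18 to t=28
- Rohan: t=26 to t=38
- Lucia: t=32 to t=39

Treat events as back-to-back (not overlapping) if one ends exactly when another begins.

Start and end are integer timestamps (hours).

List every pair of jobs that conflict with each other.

Aoife & Rohan, Ingrid & Mateo, Ingrid & Noor, Lucia & Rohan, Mateo & Noor

Sorted by start: Ingrid, Mateo, Noor, Aoife, Rohan, Lucia.
Mateo starts before Ingrid ends → Ingrid and Mateo overlap.
Noor starts before Ingrid ends → Ingrid and Noor overlap.
Aoife starts after Ingrid ends, so nothing later overlaps Ingrid either.
Noor starts before Mateo ends → Mateo and Noor overlap.
Aoife starts after Mateo ends, so nothing later overlaps Mateo either.
Aoife starts exactly when Noor ends (back-to-back, no overlap), so nothing later overlaps Noor either.
Rohan starts before Aoife ends → Aoife and Rohan overlap.
Lucia starts after Aoife ends.
Lucia starts before Rohan ends → Rohan and Lucia overlap.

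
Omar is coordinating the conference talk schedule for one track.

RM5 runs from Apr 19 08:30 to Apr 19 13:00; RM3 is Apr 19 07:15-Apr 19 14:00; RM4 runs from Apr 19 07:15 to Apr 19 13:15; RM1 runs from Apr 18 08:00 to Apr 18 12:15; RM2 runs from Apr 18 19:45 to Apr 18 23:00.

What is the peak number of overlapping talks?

3

Walk through starts and ends in time order (an end at T is processed before a start at T):
Apr 18 08:00 start RM1 → 1
Apr 18 12:15 end RM1 → 0
Apr 18 19:45 start RM2 → 1
Apr 18 23:00 end RM2 → 0
Apr 19 07:15 start RM3 → 1
Apr 19 07:15 start RM4 → 2
Apr 19 08:30 start RM5 → 3
Apr 19 13:00 end RM5 → 2
Apr 19 13:15 end RM4 → 1
Apr 19 14:00 end RM3 → 0
Peak is 3, at Apr 19 08:30 (RM3, RM4, RM5).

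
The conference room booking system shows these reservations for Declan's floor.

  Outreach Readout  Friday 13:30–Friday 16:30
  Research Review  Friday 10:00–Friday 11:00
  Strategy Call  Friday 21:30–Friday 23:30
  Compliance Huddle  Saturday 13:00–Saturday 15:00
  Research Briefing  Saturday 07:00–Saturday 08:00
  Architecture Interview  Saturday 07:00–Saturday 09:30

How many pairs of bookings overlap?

Sorted by start: Research Review, Outreach Readout, Strategy Call, Architecture Interview, Research Briefing, Compliance Huddle.
Outreach Readout starts after Research Review ends — done with Research Review.
Strategy Call starts after Outreach Readout ends — done with Outreach Readout.
Architecture Interview starts after Strategy Call ends — done with Strategy Call.
Research Briefing starts before Architecture Interview ends → Architecture Interview and Research Briefing overlap.
Compliance Huddle starts after Architecture Interview ends.
Compliance Huddle starts after Research Briefing ends.
Overlapping pairs: Architecture Interview & Research Briefing — 1 in total.

1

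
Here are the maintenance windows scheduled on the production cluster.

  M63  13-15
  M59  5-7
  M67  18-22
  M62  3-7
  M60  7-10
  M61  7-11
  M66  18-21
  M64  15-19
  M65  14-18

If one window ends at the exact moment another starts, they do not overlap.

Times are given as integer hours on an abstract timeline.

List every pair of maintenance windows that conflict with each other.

Sorted by start: M62, M59, M60, M61, M63, M65, M64, M66, M67.
M59 starts before M62 ends → M62 and M59 overlap.
M60 starts exactly when M62 ends (back-to-back, no overlap), so M62 has no further overlaps.
M60 starts exactly when M59 ends (back-to-back, no overlap), so M59 has no further overlaps.
M61 starts before M60 ends → M60 and M61 overlap.
M63 starts after M60 ends, so M60 has no further overlaps.
M63 starts after M61 ends, so M61 has no further overlaps.
M65 starts before M63 ends → M63 and M65 overlap.
M64 starts exactly when M63 ends (back-to-back, no overlap), so M63 has no further overlaps.
M64 starts before M65 ends → M65 and M64 overlap.
M66 starts exactly when M65 ends (back-to-back, no overlap), so M65 has no further overlaps.
M66 starts before M64 ends → M64 and M66 overlap.
M67 starts before M64 ends → M64 and M67 overlap.
M67 starts before M66 ends → M66 and M67 overlap.

M59 & M62, M60 & M61, M63 & M65, M64 & M65, M64 & M66, M64 & M67, M66 & M67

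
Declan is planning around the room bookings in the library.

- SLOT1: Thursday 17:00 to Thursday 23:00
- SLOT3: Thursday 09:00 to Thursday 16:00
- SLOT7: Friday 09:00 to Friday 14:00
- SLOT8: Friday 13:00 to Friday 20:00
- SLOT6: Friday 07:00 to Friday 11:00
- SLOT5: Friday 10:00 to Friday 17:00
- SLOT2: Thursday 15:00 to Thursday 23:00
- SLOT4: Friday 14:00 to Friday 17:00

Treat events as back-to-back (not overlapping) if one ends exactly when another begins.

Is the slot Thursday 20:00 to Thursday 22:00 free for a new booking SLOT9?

SLOT3: ends Thursday 16:00 at or before SLOT9 starts Thursday 20:00 → clear.
SLOT2: starts Thursday 15:00 before SLOT9 ends Thursday 22:00, and ends Thursday 23:00 after SLOT9 starts Thursday 20:00 → overlap.
SLOT1: starts Thursday 17:00 before SLOT9 ends Thursday 22:00, and ends Thursday 23:00 after SLOT9 starts Thursday 20:00 → overlap.
SLOT6: starts Friday 07:00 at or after SLOT9 ends Thursday 22:00 → clear.
SLOT7: starts Friday 09:00 at or after SLOT9 ends Thursday 22:00 → clear.
SLOT5: starts Friday 10:00 at or after SLOT9 ends Thursday 22:00 → clear.
SLOT8: starts Friday 13:00 at or after SLOT9 ends Thursday 22:00 → clear.
SLOT4: starts Friday 14:00 at or after SLOT9 ends Thursday 22:00 → clear.
SLOT9 overlaps SLOT1, SLOT2.

No — it overlaps SLOT1, SLOT2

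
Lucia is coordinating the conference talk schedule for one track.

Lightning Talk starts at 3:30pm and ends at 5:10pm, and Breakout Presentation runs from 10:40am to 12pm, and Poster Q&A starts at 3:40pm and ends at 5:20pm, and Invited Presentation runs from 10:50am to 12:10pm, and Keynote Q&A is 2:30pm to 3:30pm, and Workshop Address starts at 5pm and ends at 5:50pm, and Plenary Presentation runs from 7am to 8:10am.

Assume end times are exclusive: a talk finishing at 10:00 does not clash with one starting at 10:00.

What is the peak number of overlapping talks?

Sweep the timeline, counting +1 at each start and −1 at each end (ends before starts at a tie):
7am start Plenary Presentation → 1
8:10am end Plenary Presentation → 0
10:40am start Breakout Presentation → 1
10:50am start Invited Presentation → 2
12pm end Breakout Presentation → 1
12:10pm end Invited Presentation → 0
2:30pm start Keynote Q&A → 1
3:30pm end Keynote Q&A → 0
3:30pm start Lightning Talk → 1
3:40pm start Poster Q&A → 2
5pm start Workshop Address → 3
5:10pm end Lightning Talk → 2
5:20pm end Poster Q&A → 1
5:50pm end Workshop Address → 0
Peak is 3, at 5pm (Lightning Talk, Poster Q&A, Workshop Address).

3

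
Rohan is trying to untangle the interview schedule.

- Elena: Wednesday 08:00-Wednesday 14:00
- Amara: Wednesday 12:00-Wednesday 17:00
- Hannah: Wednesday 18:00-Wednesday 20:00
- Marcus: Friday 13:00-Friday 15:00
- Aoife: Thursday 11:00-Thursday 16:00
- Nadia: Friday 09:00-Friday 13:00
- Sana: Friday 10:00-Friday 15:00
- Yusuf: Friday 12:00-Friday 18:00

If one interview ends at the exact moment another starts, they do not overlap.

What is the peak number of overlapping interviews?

Walk through starts and ends in time order (an end at T is processed before a start at T):
Wednesday 08:00 start Elena → 1
Wednesday 12:00 start Amara → 2
Wednesday 14:00 end Elena → 1
Wednesday 17:00 end Amara → 0
Wednesday 18:00 start Hannah → 1
Wednesday 20:00 end Hannah → 0
Thursday 11:00 start Aoife → 1
Thursday 16:00 end Aoife → 0
Friday 09:00 start Nadia → 1
Friday 10:00 start Sana → 2
Friday 12:00 start Yusuf → 3
Friday 13:00 end Nadia → 2
Friday 13:00 start Marcus → 3
Friday 15:00 end Marcus → 2
Friday 15:00 end Sana → 1
Friday 18:00 end Yusuf → 0
Peak is 3, at Friday 12:00 (Nadia, Sana, Yusuf).

3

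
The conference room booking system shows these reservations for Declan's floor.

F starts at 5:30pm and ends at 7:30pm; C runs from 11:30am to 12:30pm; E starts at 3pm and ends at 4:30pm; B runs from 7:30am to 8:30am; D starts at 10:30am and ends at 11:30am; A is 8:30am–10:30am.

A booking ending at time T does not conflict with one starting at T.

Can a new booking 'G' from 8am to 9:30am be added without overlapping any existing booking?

No — it overlaps A, B

B: starts 7:30am before G ends 9:30am, and ends 8:30am after G starts 8am → overlap.
A: starts 8:30am before G ends 9:30am, and ends 10:30am after G starts 8am → overlap.
D: starts 10:30am at or after G ends 9:30am → clear.
C: starts 11:30am at or after G ends 9:30am → clear.
E: starts 3pm at or after G ends 9:30am → clear.
F: starts 5:30pm at or after G ends 9:30am → clear.
G overlaps A, B.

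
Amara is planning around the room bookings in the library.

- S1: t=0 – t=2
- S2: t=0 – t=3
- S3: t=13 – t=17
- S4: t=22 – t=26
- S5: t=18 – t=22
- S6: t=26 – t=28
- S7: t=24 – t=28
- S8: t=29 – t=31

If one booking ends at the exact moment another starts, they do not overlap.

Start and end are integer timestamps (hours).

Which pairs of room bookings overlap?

S1 & S2, S4 & S7, S6 & S7

Sorted by start: S1, S2, S3, S5, S4, S7, S6, S8.
S2 starts before S1 ends → S1 and S2 overlap.
S3 starts after S1 ends, so S1 has no further overlaps.
S3 starts after S2 ends, so S2 has no further overlaps.
S5 starts after S3 ends, so S3 has no further overlaps.
S4 starts exactly when S5 ends (back-to-back, no overlap), so S5 has no further overlaps.
S7 starts before S4 ends → S4 and S7 overlap.
S6 starts exactly when S4 ends (back-to-back, no overlap), so S4 has no further overlaps.
S6 starts before S7 ends → S7 and S6 overlap.
S8 starts after S7 ends.
S8 starts after S6 ends.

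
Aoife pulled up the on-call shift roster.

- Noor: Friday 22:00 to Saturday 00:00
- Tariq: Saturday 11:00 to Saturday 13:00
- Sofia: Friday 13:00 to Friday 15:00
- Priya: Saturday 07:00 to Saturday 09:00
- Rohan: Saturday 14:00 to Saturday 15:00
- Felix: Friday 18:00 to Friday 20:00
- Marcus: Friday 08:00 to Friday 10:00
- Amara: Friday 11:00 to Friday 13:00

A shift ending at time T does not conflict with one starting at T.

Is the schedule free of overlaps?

Yes

Two intervals overlap when each starts before the other ends.
Sorted by start: Marcus, Amara, Sofia, Felix, Noor, Priya, Tariq, Rohan.
Amara starts after Marcus ends, so nothing later overlaps Marcus either.
Sofia starts exactly when Amara ends (back-to-back, no overlap), so nothing later overlaps Amara either.
Felix starts after Sofia ends, so nothing later overlaps Sofia either.
Noor starts after Felix ends, so nothing later overlaps Felix either.
Priya starts after Noor ends, so nothing later overlaps Noor either.
Tariq starts after Priya ends, so nothing later overlaps Priya either.
Rohan starts after Tariq ends.
Every pair is clear; the schedule has no overlaps.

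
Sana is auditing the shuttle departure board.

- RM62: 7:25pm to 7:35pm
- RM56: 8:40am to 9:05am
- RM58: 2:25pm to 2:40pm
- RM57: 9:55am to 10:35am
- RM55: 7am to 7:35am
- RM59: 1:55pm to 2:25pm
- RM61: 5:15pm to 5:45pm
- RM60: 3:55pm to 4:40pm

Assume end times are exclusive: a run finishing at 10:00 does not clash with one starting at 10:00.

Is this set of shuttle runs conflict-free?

Yes

Sorted by start: RM55, RM56, RM57, RM59, RM58, RM60, RM61, RM62.
RM56 starts after RM55 ends, so RM55 has no further overlaps.
RM57 starts after RM56 ends, so RM56 has no further overlaps.
RM59 starts after RM57 ends, so RM57 has no further overlaps.
RM58 starts exactly when RM59 ends (back-to-back, no overlap), so RM59 has no further overlaps.
RM60 starts after RM58 ends, so RM58 has no further overlaps.
RM61 starts after RM60 ends, so RM60 has no further overlaps.
RM62 starts after RM61 ends.
Every pair is clear; the schedule has no overlaps.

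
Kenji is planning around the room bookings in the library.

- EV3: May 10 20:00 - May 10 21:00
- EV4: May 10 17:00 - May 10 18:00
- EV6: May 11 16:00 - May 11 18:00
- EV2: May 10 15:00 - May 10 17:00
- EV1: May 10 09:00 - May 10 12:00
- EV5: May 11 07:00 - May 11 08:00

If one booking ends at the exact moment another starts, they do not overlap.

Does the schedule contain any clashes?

No

Sorted by start: EV1, EV2, EV4, EV3, EV5, EV6.
EV2 starts after EV1 ends; EV1 is clear from here.
EV4 starts exactly when EV2 ends (back-to-back, no overlap); EV2 is clear from here.
EV3 starts after EV4 ends; EV4 is clear from here.
EV5 starts after EV3 ends; EV3 is clear from here.
EV6 starts after EV5 ends.
Every pair is clear; the schedule has no overlaps.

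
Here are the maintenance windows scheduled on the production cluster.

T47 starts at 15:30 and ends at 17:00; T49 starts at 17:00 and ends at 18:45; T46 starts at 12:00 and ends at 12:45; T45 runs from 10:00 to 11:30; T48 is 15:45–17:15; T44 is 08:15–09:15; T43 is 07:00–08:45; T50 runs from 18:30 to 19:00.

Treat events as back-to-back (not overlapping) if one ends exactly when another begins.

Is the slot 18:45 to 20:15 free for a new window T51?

T43: ends 08:45 at or before T51 starts 18:45 → clear.
T44: ends 09:15 at or before T51 starts 18:45 → clear.
T45: ends 11:30 at or before T51 starts 18:45 → clear.
T46: ends 12:45 at or before T51 starts 18:45 → clear.
T47: ends 17:00 at or before T51 starts 18:45 → clear.
T48: ends 17:15 at or before T51 starts 18:45 → clear.
T49: ends 18:45 at or before T51 starts 18:45 → clear.
T50: starts 18:30 before T51 ends 20:15, and ends 19:00 after T51 starts 18:45 → overlap.
T51 overlaps T50.

No — it overlaps T50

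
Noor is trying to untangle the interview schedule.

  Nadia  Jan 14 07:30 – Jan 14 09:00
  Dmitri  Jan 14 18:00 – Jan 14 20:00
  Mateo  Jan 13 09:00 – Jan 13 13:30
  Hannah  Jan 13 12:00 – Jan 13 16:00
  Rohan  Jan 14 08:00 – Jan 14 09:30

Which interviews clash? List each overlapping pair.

Check each pair: they overlap iff neither finishes before the other starts.
Sorted by start: Mateo, Hannah, Nadia, Rohan, Dmitri.
Hannah starts before Mateo ends → Mateo and Hannah overlap.
Nadia starts after Mateo ends — done with Mateo.
Nadia starts after Hannah ends — done with Hannah.
Rohan starts before Nadia ends → Nadia and Rohan overlap.
Dmitri starts after Nadia ends.
Dmitri starts after Rohan ends.

Hannah & Mateo, Nadia & Rohan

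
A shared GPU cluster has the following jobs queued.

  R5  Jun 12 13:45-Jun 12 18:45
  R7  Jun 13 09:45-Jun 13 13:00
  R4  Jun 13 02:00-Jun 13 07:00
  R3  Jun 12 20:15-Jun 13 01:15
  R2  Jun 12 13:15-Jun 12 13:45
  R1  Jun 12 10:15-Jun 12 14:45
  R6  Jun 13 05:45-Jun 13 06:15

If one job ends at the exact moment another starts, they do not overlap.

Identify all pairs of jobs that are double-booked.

R1 & R2, R1 & R5, R4 & R6

Sorted by start: R1, R2, R5, R3, R4, R6, R7.
R2 starts before R1 ends → R1 and R2 overlap.
R5 starts before R1 ends → R1 and R5 overlap.
R3 starts after R1 ends; R1 is clear from here.
R5 starts exactly when R2 ends (back-to-back, no overlap); R2 is clear from here.
R3 starts after R5 ends; R5 is clear from here.
R4 starts after R3 ends; R3 is clear from here.
R6 starts before R4 ends → R4 and R6 overlap.
R7 starts after R4 ends.
R7 starts after R6 ends.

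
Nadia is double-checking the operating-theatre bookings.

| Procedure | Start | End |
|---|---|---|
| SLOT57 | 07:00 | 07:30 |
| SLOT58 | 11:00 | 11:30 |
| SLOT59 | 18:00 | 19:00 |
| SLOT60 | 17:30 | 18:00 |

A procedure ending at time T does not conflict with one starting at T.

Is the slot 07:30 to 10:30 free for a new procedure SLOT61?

SLOT57: ends 07:30 at or before SLOT61 starts 07:30 → clear.
SLOT58: starts 11:00 at or after SLOT61 ends 10:30 → clear.
SLOT60: starts 17:30 at or after SLOT61 ends 10:30 → clear.
SLOT59: starts 18:00 at or after SLOT61 ends 10:30 → clear.

Yes — the slot is free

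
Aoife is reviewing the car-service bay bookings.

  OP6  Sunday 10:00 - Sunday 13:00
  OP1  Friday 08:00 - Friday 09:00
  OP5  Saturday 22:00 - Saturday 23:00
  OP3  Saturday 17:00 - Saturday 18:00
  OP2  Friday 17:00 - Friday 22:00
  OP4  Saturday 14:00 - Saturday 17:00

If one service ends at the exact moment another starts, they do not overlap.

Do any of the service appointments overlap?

Sorted by start: OP1, OP2, OP4, OP3, OP5, OP6.
OP2 starts after OP1 ends — done with OP1.
OP4 starts after OP2 ends — done with OP2.
OP3 starts exactly when OP4 ends (back-to-back, no overlap) — done with OP4.
OP5 starts after OP3 ends — done with OP3.
OP6 starts after OP5 ends.
Every pair is clear; the schedule has no overlaps.

No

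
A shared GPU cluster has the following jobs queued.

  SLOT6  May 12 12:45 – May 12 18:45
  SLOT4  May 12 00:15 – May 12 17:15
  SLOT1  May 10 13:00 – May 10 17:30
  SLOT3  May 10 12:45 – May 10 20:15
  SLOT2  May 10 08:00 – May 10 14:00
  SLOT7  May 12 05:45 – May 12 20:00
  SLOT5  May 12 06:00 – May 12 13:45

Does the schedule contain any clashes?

Sorted by start: SLOT2, SLOT3, SLOT1, SLOT4, SLOT7, SLOT5, SLOT6.
SLOT3 starts before SLOT2 ends → SLOT2 and SLOT3 overlap.
That's a conflict, so the schedule is not conflict-free.

Yes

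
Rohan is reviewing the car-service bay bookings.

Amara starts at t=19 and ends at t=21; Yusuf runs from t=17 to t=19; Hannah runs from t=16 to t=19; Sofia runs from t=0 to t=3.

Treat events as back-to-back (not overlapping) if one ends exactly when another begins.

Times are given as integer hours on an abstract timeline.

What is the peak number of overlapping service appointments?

Walk through starts and ends in time order (an end at T is processed before a start at T):
t=0 start Sofia → 1
t=3 end Sofia → 0
t=16 start Hannah → 1
t=17 start Yusuf → 2
t=19 end Hannah → 1
t=19 end Yusuf → 0
t=19 start Amara → 1
t=21 end Amara → 0
Peak is 2, at t=17 (Hannah, Yusuf).

2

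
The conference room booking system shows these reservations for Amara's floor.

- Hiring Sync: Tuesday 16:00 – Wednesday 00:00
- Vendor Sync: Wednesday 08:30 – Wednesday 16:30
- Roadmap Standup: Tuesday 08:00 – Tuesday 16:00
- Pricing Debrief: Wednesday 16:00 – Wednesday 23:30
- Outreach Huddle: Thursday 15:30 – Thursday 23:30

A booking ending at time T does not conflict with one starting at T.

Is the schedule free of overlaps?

No

Sorted by start: Roadmap Standup, Hiring Sync, Vendor Sync, Pricing Debrief, Outreach Huddle.
Hiring Sync starts exactly when Roadmap Standup ends (back-to-back, no overlap) — done with Roadmap Standup.
Vendor Sync starts after Hiring Sync ends — done with Hiring Sync.
Pricing Debrief starts before Vendor Sync ends → Vendor Sync and Pricing Debrief overlap.
That's a conflict, so the schedule is not conflict-free.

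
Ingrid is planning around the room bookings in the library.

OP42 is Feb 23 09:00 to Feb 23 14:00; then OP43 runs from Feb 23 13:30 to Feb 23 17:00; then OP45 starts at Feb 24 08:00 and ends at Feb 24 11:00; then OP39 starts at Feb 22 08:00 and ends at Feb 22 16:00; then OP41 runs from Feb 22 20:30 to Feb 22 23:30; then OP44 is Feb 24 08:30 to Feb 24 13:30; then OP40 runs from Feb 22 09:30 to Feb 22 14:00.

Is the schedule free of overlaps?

No

Sorted by start: OP39, OP40, OP41, OP42, OP43, OP45, OP44.
OP40 starts before OP39 ends → OP39 and OP40 overlap.
That's a conflict, so the schedule is not conflict-free.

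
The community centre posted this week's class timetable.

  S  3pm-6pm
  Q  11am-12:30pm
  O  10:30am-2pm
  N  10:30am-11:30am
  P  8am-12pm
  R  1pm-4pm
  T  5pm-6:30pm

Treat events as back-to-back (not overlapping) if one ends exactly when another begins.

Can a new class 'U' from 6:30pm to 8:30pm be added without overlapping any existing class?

P: ends 12pm at or before U starts 6:30pm → clear.
N: ends 11:30am at or before U starts 6:30pm → clear.
O: ends 2pm at or before U starts 6:30pm → clear.
Q: ends 12:30pm at or before U starts 6:30pm → clear.
R: ends 4pm at or before U starts 6:30pm → clear.
S: ends 6pm at or before U starts 6:30pm → clear.
T: ends 6:30pm at or before U starts 6:30pm → clear.

Yes — the slot is free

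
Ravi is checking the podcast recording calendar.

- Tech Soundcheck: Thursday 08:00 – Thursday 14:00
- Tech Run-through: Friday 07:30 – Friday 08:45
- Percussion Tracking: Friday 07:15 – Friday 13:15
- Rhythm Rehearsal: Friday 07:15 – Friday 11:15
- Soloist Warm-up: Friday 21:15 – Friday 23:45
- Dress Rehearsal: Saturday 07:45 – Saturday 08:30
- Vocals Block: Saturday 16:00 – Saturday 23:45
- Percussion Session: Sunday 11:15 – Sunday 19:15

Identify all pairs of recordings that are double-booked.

Percussion Tracking & Rhythm Rehearsal, Percussion Tracking & Tech Run-through, Rhythm Rehearsal & Tech Run-through

Sorted by start: Tech Soundcheck, Percussion Tracking, Rhythm Rehearsal, Tech Run-through, Soloist Warm-up, Dress Rehearsal, Vocals Block, Percussion Session.
Percussion Tracking starts after Tech Soundcheck ends, so Tech Soundcheck has no further overlaps.
Rhythm Rehearsal starts before Percussion Tracking ends → Percussion Tracking and Rhythm Rehearsal overlap.
Tech Run-through starts before Percussion Tracking ends → Percussion Tracking and Tech Run-through overlap.
Soloist Warm-up starts after Percussion Tracking ends, so Percussion Tracking has no further overlaps.
Tech Run-through starts before Rhythm Rehearsal ends → Rhythm Rehearsal and Tech Run-through overlap.
Soloist Warm-up starts after Rhythm Rehearsal ends, so Rhythm Rehearsal has no further overlaps.
Soloist Warm-up starts after Tech Run-through ends, so Tech Run-through has no further overlaps.
Dress Rehearsal starts after Soloist Warm-up ends, so Soloist Warm-up has no further overlaps.
Vocals Block starts after Dress Rehearsal ends, so Dress Rehearsal has no further overlaps.
Percussion Session starts after Vocals Block ends.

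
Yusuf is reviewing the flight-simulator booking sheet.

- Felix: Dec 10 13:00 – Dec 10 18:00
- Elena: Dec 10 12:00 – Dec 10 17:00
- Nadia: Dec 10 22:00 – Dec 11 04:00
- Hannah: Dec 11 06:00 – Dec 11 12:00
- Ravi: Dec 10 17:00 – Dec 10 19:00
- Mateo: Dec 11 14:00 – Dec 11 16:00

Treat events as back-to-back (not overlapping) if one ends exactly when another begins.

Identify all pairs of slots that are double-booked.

Elena & Felix, Felix & Ravi

Check each pair: they overlap iff neither finishes before the other starts.
Sorted by start: Elena, Felix, Ravi, Nadia, Hannah, Mateo.
Felix starts before Elena ends → Elena and Felix overlap.
Ravi starts exactly when Elena ends (back-to-back, no overlap), so Elena has no further overlaps.
Ravi starts before Felix ends → Felix and Ravi overlap.
Nadia starts after Felix ends, so Felix has no further overlaps.
Nadia starts after Ravi ends, so Ravi has no further overlaps.
Hannah starts after Nadia ends, so Nadia has no further overlaps.
Mateo starts after Hannah ends.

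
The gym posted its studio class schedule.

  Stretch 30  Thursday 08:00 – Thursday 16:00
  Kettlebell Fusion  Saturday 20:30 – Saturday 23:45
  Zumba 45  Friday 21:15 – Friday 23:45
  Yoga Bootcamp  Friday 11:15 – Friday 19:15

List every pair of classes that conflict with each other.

Sorted by start: Stretch 30, Yoga Bootcamp, Zumba 45, Kettlebell Fusion.
Yoga Bootcamp starts after Stretch 30 ends, so nothing later overlaps Stretch 30 either.
Zumba 45 starts after Yoga Bootcamp ends, so nothing later overlaps Yoga Bootcamp either.
Kettlebell Fusion starts after Zumba 45 ends.

none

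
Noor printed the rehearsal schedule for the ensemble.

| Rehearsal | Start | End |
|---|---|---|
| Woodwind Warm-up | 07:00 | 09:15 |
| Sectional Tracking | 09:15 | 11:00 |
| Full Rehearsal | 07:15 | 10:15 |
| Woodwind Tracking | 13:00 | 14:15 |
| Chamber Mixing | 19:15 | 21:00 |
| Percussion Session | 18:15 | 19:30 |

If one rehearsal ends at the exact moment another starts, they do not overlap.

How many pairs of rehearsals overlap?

3

Two intervals overlap when each starts before the other ends.
Sorted by start: Woodwind Warm-up, Full Rehearsal, Sectional Tracking, Woodwind Tracking, Percussion Session, Chamber Mixing.
Full Rehearsal starts before Woodwind Warm-up ends → Woodwind Warm-up and Full Rehearsal overlap.
Sectional Tracking starts exactly when Woodwind Warm-up ends (back-to-back, no overlap), so nothing later overlaps Woodwind Warm-up either.
Sectional Tracking starts before Full Rehearsal ends → Full Rehearsal and Sectional Tracking overlap.
Woodwind Tracking starts after Full Rehearsal ends, so nothing later overlaps Full Rehearsal either.
Woodwind Tracking starts after Sectional Tracking ends, so nothing later overlaps Sectional Tracking either.
Percussion Session starts after Woodwind Tracking ends, so nothing later overlaps Woodwind Tracking either.
Chamber Mixing starts before Percussion Session ends → Percussion Session and Chamber Mixing overlap.
Overlapping pairs: Chamber Mixing & Percussion Session, Full Rehearsal & Sectional Tracking, Full Rehearsal & Woodwind Warm-up — 3 in total.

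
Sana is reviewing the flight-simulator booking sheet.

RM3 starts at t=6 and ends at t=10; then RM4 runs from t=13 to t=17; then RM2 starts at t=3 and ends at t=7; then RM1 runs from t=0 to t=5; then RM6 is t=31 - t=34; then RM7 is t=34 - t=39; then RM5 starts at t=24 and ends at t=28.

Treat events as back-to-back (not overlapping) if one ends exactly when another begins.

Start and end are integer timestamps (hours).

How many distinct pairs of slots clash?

Sorted by start: RM1, RM2, RM3, RM4, RM5, RM6, RM7.
RM2 starts before RM1 ends → RM1 and RM2 overlap.
RM3 starts after RM1 ends; RM1 is clear from here.
RM3 starts before RM2 ends → RM2 and RM3 overlap.
RM4 starts after RM2 ends; RM2 is clear from here.
RM4 starts after RM3 ends; RM3 is clear from here.
RM5 starts after RM4 ends; RM4 is clear from here.
RM6 starts after RM5 ends; RM5 is clear from here.
RM7 starts exactly when RM6 ends (back-to-back, no overlap).
Overlapping pairs: RM1 & RM2, RM2 & RM3 — 2 in total.

2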